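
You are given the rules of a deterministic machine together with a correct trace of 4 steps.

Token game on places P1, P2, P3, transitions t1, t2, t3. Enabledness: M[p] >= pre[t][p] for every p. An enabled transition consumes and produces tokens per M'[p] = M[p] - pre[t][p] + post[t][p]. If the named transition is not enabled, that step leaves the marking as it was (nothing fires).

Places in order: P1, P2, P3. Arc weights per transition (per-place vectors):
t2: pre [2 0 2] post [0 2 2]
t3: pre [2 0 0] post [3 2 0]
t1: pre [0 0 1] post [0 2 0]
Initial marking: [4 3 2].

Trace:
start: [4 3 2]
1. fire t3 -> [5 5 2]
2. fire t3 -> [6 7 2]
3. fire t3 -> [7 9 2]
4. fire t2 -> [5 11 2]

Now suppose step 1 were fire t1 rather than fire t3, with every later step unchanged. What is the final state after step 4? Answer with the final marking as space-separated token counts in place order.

6 9 1

(re-executing from step 1 with the substitution; state before step 1: [4 3 2])
1. fire t1 -> [4 5 1]
2. fire t3 -> [5 7 1]
3. fire t3 -> [6 9 1]
4. fire t2 -> [6 9 1]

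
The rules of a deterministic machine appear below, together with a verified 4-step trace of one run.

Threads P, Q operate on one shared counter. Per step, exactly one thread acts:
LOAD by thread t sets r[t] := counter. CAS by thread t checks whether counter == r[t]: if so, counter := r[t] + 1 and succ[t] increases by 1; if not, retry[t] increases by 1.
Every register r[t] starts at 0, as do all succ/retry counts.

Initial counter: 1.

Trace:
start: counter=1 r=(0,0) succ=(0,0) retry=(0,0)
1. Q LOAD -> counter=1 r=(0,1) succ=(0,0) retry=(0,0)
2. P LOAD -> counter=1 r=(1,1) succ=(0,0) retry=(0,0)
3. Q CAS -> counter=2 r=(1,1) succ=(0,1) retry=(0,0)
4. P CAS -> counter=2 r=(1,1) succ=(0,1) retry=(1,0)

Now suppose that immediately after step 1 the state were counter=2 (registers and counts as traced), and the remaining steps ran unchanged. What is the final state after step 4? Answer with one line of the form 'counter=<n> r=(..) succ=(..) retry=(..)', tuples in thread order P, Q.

counter=3 r=(2,1) succ=(1,0) retry=(0,1)

state after step 1 := counter=2 r=(0,1) succ=(0,0) retry=(0,0)
2. P LOAD -> counter=2 r=(2,1) succ=(0,0) retry=(0,0)
3. Q CAS -> counter=2 r=(2,1) succ=(0,0) retry=(0,1)
4. P CAS -> counter=3 r=(2,1) succ=(1,0) retry=(0,1)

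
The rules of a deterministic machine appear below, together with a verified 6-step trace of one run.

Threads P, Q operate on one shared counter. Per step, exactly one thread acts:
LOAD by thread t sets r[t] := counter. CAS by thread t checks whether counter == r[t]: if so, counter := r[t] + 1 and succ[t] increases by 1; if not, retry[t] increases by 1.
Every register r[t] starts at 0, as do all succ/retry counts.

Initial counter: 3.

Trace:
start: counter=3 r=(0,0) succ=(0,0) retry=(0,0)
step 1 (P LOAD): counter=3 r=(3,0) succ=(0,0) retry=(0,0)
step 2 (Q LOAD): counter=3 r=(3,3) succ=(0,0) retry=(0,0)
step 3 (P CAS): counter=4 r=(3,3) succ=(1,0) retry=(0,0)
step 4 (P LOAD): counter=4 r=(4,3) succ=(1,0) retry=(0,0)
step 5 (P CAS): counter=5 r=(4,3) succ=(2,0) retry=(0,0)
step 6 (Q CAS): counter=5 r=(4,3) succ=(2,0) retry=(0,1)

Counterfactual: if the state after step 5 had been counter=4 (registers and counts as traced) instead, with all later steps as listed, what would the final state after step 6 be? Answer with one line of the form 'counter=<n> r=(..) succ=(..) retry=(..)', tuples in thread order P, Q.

counter=4 r=(4,3) succ=(2,0) retry=(0,1)

state after step 5 := counter=4 r=(4,3) succ=(2,0) retry=(0,0)
step 6 (Q CAS): counter=4 r=(4,3) succ=(2,0) retry=(0,1)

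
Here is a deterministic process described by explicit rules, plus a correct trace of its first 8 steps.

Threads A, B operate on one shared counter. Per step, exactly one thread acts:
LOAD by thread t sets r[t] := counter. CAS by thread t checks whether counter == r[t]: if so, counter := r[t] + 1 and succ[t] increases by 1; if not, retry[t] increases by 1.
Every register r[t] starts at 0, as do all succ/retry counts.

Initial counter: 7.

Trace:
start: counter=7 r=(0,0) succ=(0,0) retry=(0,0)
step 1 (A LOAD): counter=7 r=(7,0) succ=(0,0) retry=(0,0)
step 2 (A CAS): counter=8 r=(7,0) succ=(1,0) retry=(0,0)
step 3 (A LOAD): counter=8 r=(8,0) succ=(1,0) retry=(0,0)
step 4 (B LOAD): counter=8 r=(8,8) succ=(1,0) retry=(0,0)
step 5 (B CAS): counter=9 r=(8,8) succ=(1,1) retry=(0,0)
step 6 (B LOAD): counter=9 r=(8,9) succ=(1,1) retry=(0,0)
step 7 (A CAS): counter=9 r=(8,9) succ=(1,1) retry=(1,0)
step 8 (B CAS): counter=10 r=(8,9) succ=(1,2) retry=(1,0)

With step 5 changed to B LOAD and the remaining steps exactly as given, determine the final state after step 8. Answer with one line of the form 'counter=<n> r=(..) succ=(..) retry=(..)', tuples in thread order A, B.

counter=9 r=(8,8) succ=(2,0) retry=(0,1)

(re-executing from step 5 with the substitution; state before step 5: counter=8 r=(8,8) succ=(1,0) retry=(0,0))
step 5 (B LOAD): counter=8 r=(8,8) succ=(1,0) retry=(0,0)
step 6 (B LOAD): counter=8 r=(8,8) succ=(1,0) retry=(0,0)
step 7 (A CAS): counter=9 r=(8,8) succ=(2,0) retry=(0,0)
step 8 (B CAS): counter=9 r=(8,8) succ=(2,0) retry=(0,1)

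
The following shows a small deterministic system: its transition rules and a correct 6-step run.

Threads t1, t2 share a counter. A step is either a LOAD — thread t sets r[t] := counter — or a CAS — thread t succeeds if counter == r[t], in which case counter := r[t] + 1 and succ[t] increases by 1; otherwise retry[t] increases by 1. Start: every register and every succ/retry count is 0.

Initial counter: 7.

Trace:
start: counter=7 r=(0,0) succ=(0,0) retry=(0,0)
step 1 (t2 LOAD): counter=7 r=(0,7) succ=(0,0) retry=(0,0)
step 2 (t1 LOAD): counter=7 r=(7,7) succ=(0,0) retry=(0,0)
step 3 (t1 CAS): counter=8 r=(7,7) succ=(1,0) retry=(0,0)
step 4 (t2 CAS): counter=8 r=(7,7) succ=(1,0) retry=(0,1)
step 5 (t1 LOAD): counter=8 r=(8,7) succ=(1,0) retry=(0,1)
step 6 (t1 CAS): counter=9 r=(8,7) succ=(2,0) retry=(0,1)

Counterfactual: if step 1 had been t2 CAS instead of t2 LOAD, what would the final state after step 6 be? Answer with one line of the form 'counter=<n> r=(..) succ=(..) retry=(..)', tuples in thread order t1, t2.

(re-executing from step 1 with the substitution; state before step 1: counter=7 r=(0,0) succ=(0,0) retry=(0,0))
step 1 (t2 CAS): counter=7 r=(0,0) succ=(0,0) retry=(0,1)
step 2 (t1 LOAD): counter=7 r=(7,0) succ=(0,0) retry=(0,1)
step 3 (t1 CAS): counter=8 r=(7,0) succ=(1,0) retry=(0,1)
step 4 (t2 CAS): counter=8 r=(7,0) succ=(1,0) retry=(0,2)
step 5 (t1 LOAD): counter=8 r=(8,0) succ=(1,0) retry=(0,2)
step 6 (t1 CAS): counter=9 r=(8,0) succ=(2,0) retry=(0,2)

counter=9 r=(8,0) succ=(2,0) retry=(0,2)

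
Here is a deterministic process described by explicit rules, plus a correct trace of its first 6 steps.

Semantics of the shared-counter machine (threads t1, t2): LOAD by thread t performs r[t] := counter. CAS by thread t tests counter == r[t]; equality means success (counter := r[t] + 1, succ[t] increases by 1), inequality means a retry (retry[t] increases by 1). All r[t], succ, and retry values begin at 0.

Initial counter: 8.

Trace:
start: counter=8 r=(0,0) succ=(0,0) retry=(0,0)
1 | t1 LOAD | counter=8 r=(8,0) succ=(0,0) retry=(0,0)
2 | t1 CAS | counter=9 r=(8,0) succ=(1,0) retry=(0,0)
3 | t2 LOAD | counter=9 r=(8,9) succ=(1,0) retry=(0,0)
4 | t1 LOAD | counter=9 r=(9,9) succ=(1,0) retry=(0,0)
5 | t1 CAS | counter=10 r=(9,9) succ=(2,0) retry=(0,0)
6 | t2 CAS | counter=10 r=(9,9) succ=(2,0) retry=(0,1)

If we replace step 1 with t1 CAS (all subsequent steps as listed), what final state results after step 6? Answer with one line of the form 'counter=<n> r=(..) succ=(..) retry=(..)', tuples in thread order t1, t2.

(re-executing from step 1 with the substitution; state before step 1: counter=8 r=(0,0) succ=(0,0) retry=(0,0))
1 | t1 CAS | counter=8 r=(0,0) succ=(0,0) retry=(1,0)
2 | t1 CAS | counter=8 r=(0,0) succ=(0,0) retry=(2,0)
3 | t2 LOAD | counter=8 r=(0,8) succ=(0,0) retry=(2,0)
4 | t1 LOAD | counter=8 r=(8,8) succ=(0,0) retry=(2,0)
5 | t1 CAS | counter=9 r=(8,8) succ=(1,0) retry=(2,0)
6 | t2 CAS | counter=9 r=(8,8) succ=(1,0) retry=(2,1)

counter=9 r=(8,8) succ=(1,0) retry=(2,1)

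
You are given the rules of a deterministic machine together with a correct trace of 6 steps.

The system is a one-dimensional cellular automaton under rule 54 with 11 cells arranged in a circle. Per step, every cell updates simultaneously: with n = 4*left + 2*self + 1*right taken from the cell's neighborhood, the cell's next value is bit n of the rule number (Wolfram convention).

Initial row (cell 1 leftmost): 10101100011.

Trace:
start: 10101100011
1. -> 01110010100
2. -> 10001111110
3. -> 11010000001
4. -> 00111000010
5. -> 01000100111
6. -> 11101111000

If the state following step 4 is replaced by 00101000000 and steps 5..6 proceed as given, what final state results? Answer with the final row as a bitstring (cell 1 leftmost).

state after step 4 := 00101000000
5. -> 01111100000
6. -> 10000010000

10000010000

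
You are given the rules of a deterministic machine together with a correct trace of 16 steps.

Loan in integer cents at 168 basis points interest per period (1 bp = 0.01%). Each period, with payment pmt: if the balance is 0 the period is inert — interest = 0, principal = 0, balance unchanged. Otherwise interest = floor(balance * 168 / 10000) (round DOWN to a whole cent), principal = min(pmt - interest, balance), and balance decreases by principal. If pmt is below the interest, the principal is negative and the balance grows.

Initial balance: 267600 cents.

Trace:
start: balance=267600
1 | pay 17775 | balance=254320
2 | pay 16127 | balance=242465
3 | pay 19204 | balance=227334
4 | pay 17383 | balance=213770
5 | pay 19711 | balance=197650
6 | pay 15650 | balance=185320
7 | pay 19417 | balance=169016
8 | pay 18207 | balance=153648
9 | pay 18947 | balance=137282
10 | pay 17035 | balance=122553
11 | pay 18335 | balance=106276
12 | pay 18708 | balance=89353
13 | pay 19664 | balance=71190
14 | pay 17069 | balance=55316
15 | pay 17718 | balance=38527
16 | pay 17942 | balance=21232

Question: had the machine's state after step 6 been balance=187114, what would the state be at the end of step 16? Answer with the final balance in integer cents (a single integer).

state after step 6 := balance=187114
7 | pay 19417 | balance=170840
8 | pay 18207 | balance=155503
9 | pay 18947 | balance=139168
10 | pay 17035 | balance=124471
11 | pay 18335 | balance=108227
12 | pay 18708 | balance=91337
13 | pay 19664 | balance=73207
14 | pay 17069 | balance=57367
15 | pay 17718 | balance=40612
16 | pay 17942 | balance=23352

23352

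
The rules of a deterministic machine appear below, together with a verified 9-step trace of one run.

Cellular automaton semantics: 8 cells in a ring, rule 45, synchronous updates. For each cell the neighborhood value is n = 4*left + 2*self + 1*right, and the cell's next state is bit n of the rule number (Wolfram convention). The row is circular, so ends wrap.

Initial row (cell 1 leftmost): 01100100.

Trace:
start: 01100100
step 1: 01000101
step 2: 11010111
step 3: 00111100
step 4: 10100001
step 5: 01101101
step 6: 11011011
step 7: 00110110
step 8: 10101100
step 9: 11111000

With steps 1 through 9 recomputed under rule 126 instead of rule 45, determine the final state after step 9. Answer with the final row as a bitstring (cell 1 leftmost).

11000110

(re-executing steps 1..9 under rule 126; state before step 1: 01100100)
step 1: 11111110
step 2: 10000011
step 3: 11000110
step 4: 11101111
step 5: 00111000
step 6: 01101100
step 7: 11111110
step 8: 10000011
step 9: 11000110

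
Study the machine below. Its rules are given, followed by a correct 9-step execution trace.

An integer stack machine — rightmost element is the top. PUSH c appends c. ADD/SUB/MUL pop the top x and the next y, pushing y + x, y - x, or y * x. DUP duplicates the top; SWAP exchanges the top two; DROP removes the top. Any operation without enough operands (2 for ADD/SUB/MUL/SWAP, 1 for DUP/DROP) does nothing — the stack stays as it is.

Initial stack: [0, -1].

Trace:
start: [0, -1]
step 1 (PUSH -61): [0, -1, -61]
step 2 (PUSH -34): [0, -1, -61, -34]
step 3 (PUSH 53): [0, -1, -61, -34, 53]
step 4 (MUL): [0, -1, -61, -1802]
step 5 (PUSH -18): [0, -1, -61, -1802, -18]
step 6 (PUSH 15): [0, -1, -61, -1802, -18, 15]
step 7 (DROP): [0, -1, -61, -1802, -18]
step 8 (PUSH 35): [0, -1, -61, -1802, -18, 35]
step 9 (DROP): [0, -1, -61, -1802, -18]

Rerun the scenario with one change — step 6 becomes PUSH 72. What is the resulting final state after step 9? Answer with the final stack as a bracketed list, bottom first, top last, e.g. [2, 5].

[0, -1, -61, -1802, -18]

(re-executing from step 6 with the substitution; state before step 6: [0, -1, -61, -1802, -18])
step 6 (PUSH 72): [0, -1, -61, -1802, -18, 72]
step 7 (DROP): [0, -1, -61, -1802, -18]
step 8 (PUSH 35): [0, -1, -61, -1802, -18, 35]
step 9 (DROP): [0, -1, -61, -1802, -18]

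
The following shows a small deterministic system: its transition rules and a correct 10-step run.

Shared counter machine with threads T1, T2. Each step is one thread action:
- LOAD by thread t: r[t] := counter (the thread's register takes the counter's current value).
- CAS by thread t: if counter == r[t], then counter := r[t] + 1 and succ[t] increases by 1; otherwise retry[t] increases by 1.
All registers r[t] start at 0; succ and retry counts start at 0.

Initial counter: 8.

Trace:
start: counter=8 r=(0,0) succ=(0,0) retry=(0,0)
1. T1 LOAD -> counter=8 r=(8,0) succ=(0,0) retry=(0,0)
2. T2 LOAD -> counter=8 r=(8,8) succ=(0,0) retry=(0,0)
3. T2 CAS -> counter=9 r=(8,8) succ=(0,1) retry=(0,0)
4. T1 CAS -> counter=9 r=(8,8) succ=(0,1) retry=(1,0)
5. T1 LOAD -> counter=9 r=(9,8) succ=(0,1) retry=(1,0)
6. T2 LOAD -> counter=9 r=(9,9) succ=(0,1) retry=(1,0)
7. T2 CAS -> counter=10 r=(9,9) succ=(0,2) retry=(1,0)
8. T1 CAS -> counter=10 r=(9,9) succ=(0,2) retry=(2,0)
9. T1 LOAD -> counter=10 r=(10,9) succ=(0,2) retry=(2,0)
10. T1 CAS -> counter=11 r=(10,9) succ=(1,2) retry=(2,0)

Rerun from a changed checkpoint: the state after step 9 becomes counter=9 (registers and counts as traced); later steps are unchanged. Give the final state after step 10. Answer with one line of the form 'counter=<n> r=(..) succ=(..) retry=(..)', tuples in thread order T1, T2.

state after step 9 := counter=9 r=(10,9) succ=(0,2) retry=(2,0)
10. T1 CAS -> counter=9 r=(10,9) succ=(0,2) retry=(3,0)

counter=9 r=(10,9) succ=(0,2) retry=(3,0)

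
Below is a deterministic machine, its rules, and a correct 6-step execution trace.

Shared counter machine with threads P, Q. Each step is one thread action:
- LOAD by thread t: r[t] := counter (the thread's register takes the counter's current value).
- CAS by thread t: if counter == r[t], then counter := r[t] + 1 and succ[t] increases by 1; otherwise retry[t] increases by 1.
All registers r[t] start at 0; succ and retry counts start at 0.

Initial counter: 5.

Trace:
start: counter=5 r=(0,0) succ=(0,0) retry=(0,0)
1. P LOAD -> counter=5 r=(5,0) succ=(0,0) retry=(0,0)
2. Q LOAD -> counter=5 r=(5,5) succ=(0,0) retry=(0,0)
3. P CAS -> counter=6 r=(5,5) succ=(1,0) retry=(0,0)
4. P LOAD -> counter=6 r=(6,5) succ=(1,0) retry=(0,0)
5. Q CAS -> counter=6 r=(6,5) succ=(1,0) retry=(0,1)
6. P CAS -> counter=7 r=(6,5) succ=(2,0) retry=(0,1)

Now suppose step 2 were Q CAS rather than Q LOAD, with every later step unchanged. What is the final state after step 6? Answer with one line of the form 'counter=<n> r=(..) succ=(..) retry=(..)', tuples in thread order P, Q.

counter=7 r=(6,0) succ=(2,0) retry=(0,2)

(re-executing from step 2 with the substitution; state before step 2: counter=5 r=(5,0) succ=(0,0) retry=(0,0))
2. Q CAS -> counter=5 r=(5,0) succ=(0,0) retry=(0,1)
3. P CAS -> counter=6 r=(5,0) succ=(1,0) retry=(0,1)
4. P LOAD -> counter=6 r=(6,0) succ=(1,0) retry=(0,1)
5. Q CAS -> counter=6 r=(6,0) succ=(1,0) retry=(0,2)
6. P CAS -> counter=7 r=(6,0) succ=(2,0) retry=(0,2)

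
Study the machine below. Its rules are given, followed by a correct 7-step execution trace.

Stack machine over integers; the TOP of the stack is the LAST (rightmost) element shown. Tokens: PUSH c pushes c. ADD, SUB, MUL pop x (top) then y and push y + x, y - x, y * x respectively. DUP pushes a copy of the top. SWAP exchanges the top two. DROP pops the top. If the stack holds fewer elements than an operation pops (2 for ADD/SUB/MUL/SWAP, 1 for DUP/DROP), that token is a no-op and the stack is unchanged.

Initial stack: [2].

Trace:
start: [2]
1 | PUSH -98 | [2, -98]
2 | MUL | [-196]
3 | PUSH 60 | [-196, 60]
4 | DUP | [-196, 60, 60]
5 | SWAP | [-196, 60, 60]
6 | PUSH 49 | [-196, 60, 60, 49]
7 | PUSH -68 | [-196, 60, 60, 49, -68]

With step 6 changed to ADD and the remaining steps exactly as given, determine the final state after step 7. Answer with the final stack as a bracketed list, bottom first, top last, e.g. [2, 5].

(re-executing from step 6 with the substitution; state before step 6: [-196, 60, 60])
6 | ADD | [-196, 120]
7 | PUSH -68 | [-196, 120, -68]

[-196, 120, -68]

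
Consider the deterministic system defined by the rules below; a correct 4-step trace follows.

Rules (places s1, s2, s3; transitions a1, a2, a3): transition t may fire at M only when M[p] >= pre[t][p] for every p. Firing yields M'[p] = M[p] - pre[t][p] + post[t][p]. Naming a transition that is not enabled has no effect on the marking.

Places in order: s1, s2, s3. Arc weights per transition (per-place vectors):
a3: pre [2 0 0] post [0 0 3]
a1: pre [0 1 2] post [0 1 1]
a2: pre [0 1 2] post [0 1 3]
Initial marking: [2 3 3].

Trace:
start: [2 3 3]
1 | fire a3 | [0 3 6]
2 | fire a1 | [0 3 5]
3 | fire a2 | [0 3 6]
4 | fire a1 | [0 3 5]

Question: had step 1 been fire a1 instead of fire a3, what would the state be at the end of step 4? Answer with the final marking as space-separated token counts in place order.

(re-executing from step 1 with the substitution; state before step 1: [2 3 3])
1 | fire a1 | [2 3 2]
2 | fire a1 | [2 3 1]
3 | fire a2 | [2 3 1]
4 | fire a1 | [2 3 1]

2 3 1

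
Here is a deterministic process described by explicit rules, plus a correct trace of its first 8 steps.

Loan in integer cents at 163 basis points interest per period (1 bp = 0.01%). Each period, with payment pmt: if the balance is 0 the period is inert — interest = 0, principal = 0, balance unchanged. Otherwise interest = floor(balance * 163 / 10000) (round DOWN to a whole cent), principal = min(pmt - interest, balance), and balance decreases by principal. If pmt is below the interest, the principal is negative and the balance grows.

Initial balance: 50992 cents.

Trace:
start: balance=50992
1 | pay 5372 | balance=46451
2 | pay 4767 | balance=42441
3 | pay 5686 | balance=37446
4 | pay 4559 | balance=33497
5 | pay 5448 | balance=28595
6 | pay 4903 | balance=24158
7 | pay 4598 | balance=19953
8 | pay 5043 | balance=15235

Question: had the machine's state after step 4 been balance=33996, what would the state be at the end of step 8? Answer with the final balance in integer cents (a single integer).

state after step 4 := balance=33996
5 | pay 5448 | balance=29102
6 | pay 4903 | balance=24673
7 | pay 4598 | balance=20477
8 | pay 5043 | balance=15767

15767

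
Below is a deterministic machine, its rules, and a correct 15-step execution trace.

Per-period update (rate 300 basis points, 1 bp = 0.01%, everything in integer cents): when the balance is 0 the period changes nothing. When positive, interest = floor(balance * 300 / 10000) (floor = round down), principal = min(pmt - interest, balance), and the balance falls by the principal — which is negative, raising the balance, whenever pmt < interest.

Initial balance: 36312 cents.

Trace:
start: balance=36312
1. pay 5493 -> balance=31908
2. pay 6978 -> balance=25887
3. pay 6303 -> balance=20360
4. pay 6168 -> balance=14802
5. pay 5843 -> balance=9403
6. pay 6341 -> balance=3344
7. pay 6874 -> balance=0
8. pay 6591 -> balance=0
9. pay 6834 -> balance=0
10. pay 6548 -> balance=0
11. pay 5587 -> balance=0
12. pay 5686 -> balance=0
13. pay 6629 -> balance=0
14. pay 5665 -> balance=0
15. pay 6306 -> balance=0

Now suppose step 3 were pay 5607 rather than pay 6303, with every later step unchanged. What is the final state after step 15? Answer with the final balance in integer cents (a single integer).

0

(re-executing from step 3 with the substitution; state before step 3: balance=25887)
3. pay 5607 -> balance=21056
4. pay 6168 -> balance=15519
5. pay 5843 -> balance=10141
6. pay 6341 -> balance=4104
7. pay 6874 -> balance=0
8. pay 6591 -> balance=0
9. pay 6834 -> balance=0
10. pay 6548 -> balance=0
11. pay 5587 -> balance=0
12. pay 5686 -> balance=0
13. pay 6629 -> balance=0
14. pay 5665 -> balance=0
15. pay 6306 -> balance=0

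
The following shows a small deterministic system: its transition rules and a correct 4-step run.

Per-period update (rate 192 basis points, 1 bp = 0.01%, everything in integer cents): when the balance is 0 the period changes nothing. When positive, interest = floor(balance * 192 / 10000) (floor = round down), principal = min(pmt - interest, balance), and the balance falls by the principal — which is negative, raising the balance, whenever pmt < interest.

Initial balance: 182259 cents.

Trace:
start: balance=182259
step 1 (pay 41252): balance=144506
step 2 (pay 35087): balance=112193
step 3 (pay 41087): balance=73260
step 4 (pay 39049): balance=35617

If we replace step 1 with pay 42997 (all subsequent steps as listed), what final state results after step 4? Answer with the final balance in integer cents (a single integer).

(re-executing from step 1 with the substitution; state before step 1: balance=182259)
step 1 (pay 42997): balance=142761
step 2 (pay 35087): balance=110415
step 3 (pay 41087): balance=71447
step 4 (pay 39049): balance=33769

33769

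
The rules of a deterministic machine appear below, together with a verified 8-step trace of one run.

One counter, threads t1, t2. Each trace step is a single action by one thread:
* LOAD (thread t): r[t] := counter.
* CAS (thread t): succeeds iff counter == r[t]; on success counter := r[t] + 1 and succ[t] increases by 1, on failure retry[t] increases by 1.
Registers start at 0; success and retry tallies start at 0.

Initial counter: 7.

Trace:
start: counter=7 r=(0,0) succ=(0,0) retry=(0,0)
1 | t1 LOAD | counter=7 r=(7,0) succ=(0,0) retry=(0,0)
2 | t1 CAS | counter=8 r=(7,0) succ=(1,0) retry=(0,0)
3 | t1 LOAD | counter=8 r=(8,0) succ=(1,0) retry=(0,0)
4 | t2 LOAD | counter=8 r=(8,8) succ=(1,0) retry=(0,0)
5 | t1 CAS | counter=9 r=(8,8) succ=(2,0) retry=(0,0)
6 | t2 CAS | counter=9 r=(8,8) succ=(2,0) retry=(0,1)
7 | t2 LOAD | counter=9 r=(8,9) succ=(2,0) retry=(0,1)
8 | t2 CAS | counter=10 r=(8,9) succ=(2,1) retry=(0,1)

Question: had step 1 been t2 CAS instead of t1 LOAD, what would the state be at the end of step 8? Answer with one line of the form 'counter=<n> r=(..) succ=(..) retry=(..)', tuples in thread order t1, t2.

(re-executing from step 1 with the substitution; state before step 1: counter=7 r=(0,0) succ=(0,0) retry=(0,0))
1 | t2 CAS | counter=7 r=(0,0) succ=(0,0) retry=(0,1)
2 | t1 CAS | counter=7 r=(0,0) succ=(0,0) retry=(1,1)
3 | t1 LOAD | counter=7 r=(7,0) succ=(0,0) retry=(1,1)
4 | t2 LOAD | counter=7 r=(7,7) succ=(0,0) retry=(1,1)
5 | t1 CAS | counter=8 r=(7,7) succ=(1,0) retry=(1,1)
6 | t2 CAS | counter=8 r=(7,7) succ=(1,0) retry=(1,2)
7 | t2 LOAD | counter=8 r=(7,8) succ=(1,0) retry=(1,2)
8 | t2 CAS | counter=9 r=(7,8) succ=(1,1) retry=(1,2)

counter=9 r=(7,8) succ=(1,1) retry=(1,2)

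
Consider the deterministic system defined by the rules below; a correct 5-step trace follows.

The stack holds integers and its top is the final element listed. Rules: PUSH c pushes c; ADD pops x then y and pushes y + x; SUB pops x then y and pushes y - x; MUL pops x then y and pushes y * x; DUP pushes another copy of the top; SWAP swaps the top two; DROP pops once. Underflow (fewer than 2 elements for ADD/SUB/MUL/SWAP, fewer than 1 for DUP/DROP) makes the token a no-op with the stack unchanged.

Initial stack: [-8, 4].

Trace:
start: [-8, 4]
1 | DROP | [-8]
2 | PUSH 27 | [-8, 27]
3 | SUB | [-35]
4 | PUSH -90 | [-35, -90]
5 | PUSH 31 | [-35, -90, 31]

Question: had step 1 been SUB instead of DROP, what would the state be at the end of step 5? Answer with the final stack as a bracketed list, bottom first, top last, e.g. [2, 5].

[-39, -90, 31]

(re-executing from step 1 with the substitution; state before step 1: [-8, 4])
1 | SUB | [-12]
2 | PUSH 27 | [-12, 27]
3 | SUB | [-39]
4 | PUSH -90 | [-39, -90]
5 | PUSH 31 | [-39, -90, 31]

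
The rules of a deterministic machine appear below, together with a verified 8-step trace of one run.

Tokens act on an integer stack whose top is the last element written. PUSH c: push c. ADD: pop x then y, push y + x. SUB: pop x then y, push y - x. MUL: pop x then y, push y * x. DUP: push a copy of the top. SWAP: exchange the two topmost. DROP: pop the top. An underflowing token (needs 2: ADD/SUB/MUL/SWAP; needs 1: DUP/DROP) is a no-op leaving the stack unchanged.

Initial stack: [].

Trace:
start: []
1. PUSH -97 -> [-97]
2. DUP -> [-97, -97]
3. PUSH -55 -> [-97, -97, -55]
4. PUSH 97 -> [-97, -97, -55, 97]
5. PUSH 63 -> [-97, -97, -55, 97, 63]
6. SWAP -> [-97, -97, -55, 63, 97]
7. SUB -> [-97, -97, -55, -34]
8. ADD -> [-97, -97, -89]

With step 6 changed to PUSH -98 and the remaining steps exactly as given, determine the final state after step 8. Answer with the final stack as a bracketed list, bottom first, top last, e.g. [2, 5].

[-97, -97, -55, 258]

(re-executing from step 6 with the substitution; state before step 6: [-97, -97, -55, 97, 63])
6. PUSH -98 -> [-97, -97, -55, 97, 63, -98]
7. SUB -> [-97, -97, -55, 97, 161]
8. ADD -> [-97, -97, -55, 258]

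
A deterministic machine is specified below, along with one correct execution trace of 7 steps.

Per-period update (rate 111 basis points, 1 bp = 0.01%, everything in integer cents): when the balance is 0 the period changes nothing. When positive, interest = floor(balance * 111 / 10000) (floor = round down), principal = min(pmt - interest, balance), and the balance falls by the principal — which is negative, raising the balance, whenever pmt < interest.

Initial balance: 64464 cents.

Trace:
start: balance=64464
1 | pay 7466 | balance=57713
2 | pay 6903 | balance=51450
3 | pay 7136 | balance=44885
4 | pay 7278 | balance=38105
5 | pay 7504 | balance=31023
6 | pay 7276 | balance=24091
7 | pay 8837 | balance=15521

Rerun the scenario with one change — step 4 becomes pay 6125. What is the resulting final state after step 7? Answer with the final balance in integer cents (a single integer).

16713

(re-executing from step 4 with the substitution; state before step 4: balance=44885)
4 | pay 6125 | balance=39258
5 | pay 7504 | balance=32189
6 | pay 7276 | balance=25270
7 | pay 8837 | balance=16713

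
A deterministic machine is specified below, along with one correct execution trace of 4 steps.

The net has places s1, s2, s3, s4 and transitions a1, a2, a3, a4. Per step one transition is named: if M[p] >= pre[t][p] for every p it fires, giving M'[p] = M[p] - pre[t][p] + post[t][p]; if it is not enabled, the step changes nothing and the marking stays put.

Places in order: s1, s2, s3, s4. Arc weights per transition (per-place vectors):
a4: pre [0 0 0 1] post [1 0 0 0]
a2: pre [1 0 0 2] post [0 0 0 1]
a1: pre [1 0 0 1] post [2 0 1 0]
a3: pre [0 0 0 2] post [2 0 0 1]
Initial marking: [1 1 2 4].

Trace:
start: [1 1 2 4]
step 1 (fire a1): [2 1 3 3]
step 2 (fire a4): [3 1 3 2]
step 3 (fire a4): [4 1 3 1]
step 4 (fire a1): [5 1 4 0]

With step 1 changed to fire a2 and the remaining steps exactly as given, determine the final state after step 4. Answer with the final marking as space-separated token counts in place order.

(re-executing from step 1 with the substitution; state before step 1: [1 1 2 4])
step 1 (fire a2): [0 1 2 3]
step 2 (fire a4): [1 1 2 2]
step 3 (fire a4): [2 1 2 1]
step 4 (fire a1): [3 1 3 0]

3 1 3 0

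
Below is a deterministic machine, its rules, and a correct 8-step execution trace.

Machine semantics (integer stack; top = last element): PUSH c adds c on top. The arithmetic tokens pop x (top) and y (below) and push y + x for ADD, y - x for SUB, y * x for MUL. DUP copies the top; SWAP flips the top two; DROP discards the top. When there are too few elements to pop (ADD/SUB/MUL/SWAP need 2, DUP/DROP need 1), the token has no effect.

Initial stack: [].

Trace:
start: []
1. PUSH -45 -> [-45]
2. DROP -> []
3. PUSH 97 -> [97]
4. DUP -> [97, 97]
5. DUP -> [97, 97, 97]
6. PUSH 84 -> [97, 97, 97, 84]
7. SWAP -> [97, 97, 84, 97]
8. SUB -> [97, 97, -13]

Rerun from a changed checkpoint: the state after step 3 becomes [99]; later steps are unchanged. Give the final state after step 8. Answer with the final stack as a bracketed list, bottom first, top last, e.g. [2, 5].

[99, 99, -15]

state after step 3 := [99]
4. DUP -> [99, 99]
5. DUP -> [99, 99, 99]
6. PUSH 84 -> [99, 99, 99, 84]
7. SWAP -> [99, 99, 84, 99]
8. SUB -> [99, 99, -15]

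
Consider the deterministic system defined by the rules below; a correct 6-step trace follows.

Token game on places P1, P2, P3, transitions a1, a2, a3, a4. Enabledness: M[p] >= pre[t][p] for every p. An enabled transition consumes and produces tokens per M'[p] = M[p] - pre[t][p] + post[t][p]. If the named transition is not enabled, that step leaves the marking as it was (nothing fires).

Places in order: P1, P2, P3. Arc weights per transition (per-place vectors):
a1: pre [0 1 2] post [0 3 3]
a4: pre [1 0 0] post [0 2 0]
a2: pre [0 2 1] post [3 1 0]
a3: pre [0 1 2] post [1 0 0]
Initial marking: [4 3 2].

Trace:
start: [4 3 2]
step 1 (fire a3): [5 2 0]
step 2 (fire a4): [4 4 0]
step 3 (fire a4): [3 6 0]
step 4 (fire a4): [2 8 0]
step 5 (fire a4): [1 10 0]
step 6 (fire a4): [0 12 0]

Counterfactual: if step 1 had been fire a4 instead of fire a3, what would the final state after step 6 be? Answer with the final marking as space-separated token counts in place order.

0 11 2

(re-executing from step 1 with the substitution; state before step 1: [4 3 2])
step 1 (fire a4): [3 5 2]
step 2 (fire a4): [2 7 2]
step 3 (fire a4): [1 9 2]
step 4 (fire a4): [0 11 2]
step 5 (fire a4): [0 11 2]
step 6 (fire a4): [0 11 2]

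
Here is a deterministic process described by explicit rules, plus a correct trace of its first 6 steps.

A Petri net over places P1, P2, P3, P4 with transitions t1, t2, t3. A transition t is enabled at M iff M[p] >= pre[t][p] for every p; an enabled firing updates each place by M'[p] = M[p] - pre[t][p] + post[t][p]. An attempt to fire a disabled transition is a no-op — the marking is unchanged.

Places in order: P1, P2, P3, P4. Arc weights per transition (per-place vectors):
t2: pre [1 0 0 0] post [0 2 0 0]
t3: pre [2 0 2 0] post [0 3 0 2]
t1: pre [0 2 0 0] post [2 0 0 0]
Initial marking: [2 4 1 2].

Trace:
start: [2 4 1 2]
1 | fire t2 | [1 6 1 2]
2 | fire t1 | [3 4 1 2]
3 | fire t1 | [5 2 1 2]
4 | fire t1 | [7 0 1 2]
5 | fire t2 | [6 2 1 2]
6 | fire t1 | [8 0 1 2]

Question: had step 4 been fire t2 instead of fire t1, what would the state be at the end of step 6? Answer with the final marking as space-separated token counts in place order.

5 4 1 2

(re-executing from step 4 with the substitution; state before step 4: [5 2 1 2])
4 | fire t2 | [4 4 1 2]
5 | fire t2 | [3 6 1 2]
6 | fire t1 | [5 4 1 2]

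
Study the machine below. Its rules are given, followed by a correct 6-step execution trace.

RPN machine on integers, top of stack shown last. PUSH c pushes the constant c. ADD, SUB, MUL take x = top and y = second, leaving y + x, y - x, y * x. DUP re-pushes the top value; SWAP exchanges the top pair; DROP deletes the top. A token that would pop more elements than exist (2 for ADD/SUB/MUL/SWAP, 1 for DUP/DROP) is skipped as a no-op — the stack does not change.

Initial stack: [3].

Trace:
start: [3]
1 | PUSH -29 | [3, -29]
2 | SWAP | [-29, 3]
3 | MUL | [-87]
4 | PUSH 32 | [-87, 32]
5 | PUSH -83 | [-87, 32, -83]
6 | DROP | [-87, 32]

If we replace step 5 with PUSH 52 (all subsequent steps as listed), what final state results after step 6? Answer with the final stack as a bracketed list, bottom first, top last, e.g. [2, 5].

(re-executing from step 5 with the substitution; state before step 5: [-87, 32])
5 | PUSH 52 | [-87, 32, 52]
6 | DROP | [-87, 32]

[-87, 32]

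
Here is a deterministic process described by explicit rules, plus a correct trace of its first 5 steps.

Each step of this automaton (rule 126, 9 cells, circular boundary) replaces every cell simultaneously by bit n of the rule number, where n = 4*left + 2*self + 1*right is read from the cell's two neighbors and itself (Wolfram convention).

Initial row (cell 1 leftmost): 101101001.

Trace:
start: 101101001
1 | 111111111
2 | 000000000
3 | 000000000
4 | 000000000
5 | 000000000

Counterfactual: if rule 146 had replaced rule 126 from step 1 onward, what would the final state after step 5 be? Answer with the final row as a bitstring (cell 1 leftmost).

100010000

(re-executing steps 1..5 under rule 146; state before step 1: 101101001)
1 | 000000110
2 | 000001001
3 | 100010110
4 | 010100000
5 | 100010000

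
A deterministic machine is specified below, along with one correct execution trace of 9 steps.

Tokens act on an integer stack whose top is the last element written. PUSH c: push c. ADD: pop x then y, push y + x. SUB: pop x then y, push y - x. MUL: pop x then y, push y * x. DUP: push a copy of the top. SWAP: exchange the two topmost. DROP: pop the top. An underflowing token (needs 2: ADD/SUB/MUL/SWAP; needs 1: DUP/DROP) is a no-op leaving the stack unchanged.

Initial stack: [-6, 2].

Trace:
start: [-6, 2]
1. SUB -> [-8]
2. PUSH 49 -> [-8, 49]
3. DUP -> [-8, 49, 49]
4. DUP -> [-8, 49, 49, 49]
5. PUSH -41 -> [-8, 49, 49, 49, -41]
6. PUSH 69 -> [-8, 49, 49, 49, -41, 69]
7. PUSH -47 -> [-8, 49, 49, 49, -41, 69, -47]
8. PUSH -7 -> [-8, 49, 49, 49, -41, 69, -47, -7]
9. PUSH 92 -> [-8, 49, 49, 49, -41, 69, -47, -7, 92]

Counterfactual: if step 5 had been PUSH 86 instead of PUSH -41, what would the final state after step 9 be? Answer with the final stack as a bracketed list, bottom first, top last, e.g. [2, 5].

(re-executing from step 5 with the substitution; state before step 5: [-8, 49, 49, 49])
5. PUSH 86 -> [-8, 49, 49, 49, 86]
6. PUSH 69 -> [-8, 49, 49, 49, 86, 69]
7. PUSH -47 -> [-8, 49, 49, 49, 86, 69, -47]
8. PUSH -7 -> [-8, 49, 49, 49, 86, 69, -47, -7]
9. PUSH 92 -> [-8, 49, 49, 49, 86, 69, -47, -7, 92]

[-8, 49, 49, 49, 86, 69, -47, -7, 92]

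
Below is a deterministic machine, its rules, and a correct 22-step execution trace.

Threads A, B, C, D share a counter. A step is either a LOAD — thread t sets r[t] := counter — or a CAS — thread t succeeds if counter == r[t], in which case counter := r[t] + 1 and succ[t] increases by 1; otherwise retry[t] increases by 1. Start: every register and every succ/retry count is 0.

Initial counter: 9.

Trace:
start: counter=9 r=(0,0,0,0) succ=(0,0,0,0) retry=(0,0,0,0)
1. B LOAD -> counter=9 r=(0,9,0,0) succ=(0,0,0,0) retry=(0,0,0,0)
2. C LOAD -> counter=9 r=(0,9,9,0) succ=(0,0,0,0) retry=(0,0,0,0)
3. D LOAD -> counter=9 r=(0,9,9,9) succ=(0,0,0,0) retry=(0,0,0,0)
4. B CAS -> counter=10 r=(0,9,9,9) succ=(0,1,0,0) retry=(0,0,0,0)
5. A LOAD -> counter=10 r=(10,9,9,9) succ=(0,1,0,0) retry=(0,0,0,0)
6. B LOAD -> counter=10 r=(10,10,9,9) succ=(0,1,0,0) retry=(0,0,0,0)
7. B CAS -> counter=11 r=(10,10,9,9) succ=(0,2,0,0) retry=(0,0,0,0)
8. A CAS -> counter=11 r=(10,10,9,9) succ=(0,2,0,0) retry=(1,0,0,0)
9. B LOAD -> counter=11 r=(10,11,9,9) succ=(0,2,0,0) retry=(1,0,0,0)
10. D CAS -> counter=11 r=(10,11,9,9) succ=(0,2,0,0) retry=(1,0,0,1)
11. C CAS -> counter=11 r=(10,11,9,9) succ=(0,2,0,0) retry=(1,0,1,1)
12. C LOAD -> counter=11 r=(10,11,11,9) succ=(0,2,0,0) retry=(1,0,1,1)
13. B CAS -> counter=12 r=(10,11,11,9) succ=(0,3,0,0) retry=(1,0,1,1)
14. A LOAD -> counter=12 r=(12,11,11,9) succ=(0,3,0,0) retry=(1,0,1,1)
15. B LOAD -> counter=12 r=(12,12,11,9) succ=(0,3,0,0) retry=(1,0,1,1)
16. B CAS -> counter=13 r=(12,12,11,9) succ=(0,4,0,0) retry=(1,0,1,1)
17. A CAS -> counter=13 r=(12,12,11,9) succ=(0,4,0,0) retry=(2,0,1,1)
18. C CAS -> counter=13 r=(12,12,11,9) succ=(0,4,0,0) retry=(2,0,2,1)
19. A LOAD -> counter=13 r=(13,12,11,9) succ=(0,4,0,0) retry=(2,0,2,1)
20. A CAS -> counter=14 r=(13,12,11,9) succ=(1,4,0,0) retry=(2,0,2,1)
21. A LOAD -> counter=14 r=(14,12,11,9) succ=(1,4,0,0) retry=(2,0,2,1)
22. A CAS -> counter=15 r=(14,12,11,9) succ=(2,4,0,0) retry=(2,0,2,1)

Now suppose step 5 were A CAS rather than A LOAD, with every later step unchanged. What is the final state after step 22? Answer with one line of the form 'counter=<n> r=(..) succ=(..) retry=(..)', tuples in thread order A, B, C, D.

(re-executing from step 5 with the substitution; state before step 5: counter=10 r=(0,9,9,9) succ=(0,1,0,0) retry=(0,0,0,0))
5. A CAS -> counter=10 r=(0,9,9,9) succ=(0,1,0,0) retry=(1,0,0,0)
6. B LOAD -> counter=10 r=(0,10,9,9) succ=(0,1,0,0) retry=(1,0,0,0)
7. B CAS -> counter=11 r=(0,10,9,9) succ=(0,2,0,0) retry=(1,0,0,0)
8. A CAS -> counter=11 r=(0,10,9,9) succ=(0,2,0,0) retry=(2,0,0,0)
9. B LOAD -> counter=11 r=(0,11,9,9) succ=(0,2,0,0) retry=(2,0,0,0)
10. D CAS -> counter=11 r=(0,11,9,9) succ=(0,2,0,0) retry=(2,0,0,1)
11. C CAS -> counter=11 r=(0,11,9,9) succ=(0,2,0,0) retry=(2,0,1,1)
12. C LOAD -> counter=11 r=(0,11,11,9) succ=(0,2,0,0) retry=(2,0,1,1)
13. B CAS -> counter=12 r=(0,11,11,9) succ=(0,3,0,0) retry=(2,0,1,1)
14. A LOAD -> counter=12 r=(12,11,11,9) succ=(0,3,0,0) retry=(2,0,1,1)
15. B LOAD -> counter=12 r=(12,12,11,9) succ=(0,3,0,0) retry=(2,0,1,1)
16. B CAS -> counter=13 r=(12,12,11,9) succ=(0,4,0,0) retry=(2,0,1,1)
17. A CAS -> counter=13 r=(12,12,11,9) succ=(0,4,0,0) retry=(3,0,1,1)
18. C CAS -> counter=13 r=(12,12,11,9) succ=(0,4,0,0) retry=(3,0,2,1)
19. A LOAD -> counter=13 r=(13,12,11,9) succ=(0,4,0,0) retry=(3,0,2,1)
20. A CAS -> counter=14 r=(13,12,11,9) succ=(1,4,0,0) retry=(3,0,2,1)
21. A LOAD -> counter=14 r=(14,12,11,9) succ=(1,4,0,0) retry=(3,0,2,1)
22. A CAS -> counter=15 r=(14,12,11,9) succ=(2,4,0,0) retry=(3,0,2,1)

counter=15 r=(14,12,11,9) succ=(2,4,0,0) retry=(3,0,2,1)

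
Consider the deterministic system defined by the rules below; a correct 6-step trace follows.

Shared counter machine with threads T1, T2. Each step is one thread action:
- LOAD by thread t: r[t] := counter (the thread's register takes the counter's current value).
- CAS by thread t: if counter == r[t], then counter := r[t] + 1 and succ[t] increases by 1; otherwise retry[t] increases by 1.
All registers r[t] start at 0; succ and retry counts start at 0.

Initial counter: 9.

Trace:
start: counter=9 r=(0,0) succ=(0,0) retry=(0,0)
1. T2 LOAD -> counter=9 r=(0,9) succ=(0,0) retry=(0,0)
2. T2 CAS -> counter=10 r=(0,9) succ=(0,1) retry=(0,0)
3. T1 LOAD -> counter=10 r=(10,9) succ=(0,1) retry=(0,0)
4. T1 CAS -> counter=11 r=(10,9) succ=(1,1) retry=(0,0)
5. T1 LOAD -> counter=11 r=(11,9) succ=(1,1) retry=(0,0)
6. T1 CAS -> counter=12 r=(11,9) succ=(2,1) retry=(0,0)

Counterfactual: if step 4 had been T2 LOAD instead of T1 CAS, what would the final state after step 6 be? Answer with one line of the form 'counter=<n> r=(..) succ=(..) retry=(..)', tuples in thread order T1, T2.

(re-executing from step 4 with the substitution; state before step 4: counter=10 r=(10,9) succ=(0,1) retry=(0,0))
4. T2 LOAD -> counter=10 r=(10,10) succ=(0,1) retry=(0,0)
5. T1 LOAD -> counter=10 r=(10,10) succ=(0,1) retry=(0,0)
6. T1 CAS -> counter=11 r=(10,10) succ=(1,1) retry=(0,0)

counter=11 r=(10,10) succ=(1,1) retry=(0,0)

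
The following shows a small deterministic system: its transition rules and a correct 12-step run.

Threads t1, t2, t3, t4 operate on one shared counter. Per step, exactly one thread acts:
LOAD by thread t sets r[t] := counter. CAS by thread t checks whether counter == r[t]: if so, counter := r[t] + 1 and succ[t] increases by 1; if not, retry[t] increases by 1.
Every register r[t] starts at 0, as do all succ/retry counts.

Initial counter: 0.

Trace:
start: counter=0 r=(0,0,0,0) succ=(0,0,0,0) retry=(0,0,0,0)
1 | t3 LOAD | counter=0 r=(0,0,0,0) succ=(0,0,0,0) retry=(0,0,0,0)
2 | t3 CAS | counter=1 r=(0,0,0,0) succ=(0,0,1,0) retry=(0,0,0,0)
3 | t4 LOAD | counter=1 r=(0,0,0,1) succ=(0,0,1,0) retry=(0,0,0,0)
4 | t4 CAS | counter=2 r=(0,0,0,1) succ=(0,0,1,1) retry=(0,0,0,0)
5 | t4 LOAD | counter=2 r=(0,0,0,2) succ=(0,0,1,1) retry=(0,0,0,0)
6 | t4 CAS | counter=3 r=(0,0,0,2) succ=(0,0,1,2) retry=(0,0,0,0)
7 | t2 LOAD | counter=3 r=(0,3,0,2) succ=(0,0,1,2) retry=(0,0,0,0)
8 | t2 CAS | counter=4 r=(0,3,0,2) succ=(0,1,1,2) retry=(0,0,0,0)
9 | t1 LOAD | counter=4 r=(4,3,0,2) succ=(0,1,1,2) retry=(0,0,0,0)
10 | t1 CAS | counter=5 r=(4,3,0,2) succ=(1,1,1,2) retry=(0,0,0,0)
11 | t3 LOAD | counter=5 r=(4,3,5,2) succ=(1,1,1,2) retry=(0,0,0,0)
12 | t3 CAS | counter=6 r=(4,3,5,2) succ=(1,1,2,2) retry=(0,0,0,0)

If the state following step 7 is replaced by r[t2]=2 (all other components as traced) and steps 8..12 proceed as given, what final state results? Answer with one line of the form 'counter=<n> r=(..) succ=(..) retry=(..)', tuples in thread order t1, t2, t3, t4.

counter=5 r=(3,2,4,2) succ=(1,0,2,2) retry=(0,1,0,0)

state after step 7 := counter=3 r=(0,2,0,2) succ=(0,0,1,2) retry=(0,0,0,0)
8 | t2 CAS | counter=3 r=(0,2,0,2) succ=(0,0,1,2) retry=(0,1,0,0)
9 | t1 LOAD | counter=3 r=(3,2,0,2) succ=(0,0,1,2) retry=(0,1,0,0)
10 | t1 CAS | counter=4 r=(3,2,0,2) succ=(1,0,1,2) retry=(0,1,0,0)
11 | t3 LOAD | counter=4 r=(3,2,4,2) succ=(1,0,1,2) retry=(0,1,0,0)
12 | t3 CAS | counter=5 r=(3,2,4,2) succ=(1,0,2,2) retry=(0,1,0,0)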